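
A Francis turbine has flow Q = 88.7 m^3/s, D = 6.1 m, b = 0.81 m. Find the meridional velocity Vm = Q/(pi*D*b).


Vm = 88.7 / (pi * 6.1 * 0.81) = 5.7142 m/s


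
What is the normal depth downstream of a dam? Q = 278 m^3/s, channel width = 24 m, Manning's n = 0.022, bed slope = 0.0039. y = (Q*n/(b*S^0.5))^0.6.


y = (278 * 0.022 / (24 * 0.0039^0.5))^0.6 = 2.3251 m


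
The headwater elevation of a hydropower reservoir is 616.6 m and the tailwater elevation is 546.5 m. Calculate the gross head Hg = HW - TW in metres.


Hg = 616.6 - 546.5 = 70.1000 m


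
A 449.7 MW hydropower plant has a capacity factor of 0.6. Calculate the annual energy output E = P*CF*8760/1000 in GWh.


E = 449.7 * 0.6 * 8760 / 1000 = 2363.6232 GWh


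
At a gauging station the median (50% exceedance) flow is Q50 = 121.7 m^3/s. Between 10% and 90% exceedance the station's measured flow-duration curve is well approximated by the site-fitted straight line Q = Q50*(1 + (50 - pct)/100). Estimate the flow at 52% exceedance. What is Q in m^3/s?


Q = 121.7 * (1 + (50 - 52)/100) = 119.2660 m^3/s


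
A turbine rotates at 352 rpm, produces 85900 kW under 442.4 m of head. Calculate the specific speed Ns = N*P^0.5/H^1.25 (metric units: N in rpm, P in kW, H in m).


Ns = 352 * 85900^0.5 / 442.4^1.25 = 50.8476


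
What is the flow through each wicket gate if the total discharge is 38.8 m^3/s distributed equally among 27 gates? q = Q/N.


q = 38.8 / 27 = 1.4370 m^3/s


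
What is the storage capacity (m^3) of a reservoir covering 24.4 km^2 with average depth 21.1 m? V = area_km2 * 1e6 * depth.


V = 24.4 * 1e6 * 21.1 = 5.1484e+08 m^3


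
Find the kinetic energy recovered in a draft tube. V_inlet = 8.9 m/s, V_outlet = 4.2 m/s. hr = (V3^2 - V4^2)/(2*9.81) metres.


hr = (8.9^2 - 4.2^2) / (2*9.81) = 3.1381 m


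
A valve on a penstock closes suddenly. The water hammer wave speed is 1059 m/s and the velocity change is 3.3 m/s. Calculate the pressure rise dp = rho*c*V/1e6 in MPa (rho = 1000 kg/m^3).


dp = 1000 * 1059 * 3.3 / 1e6 = 3.4947 MPa


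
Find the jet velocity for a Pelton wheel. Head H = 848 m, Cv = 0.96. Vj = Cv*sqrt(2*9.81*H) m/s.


Vj = 0.96 * sqrt(2*9.81*848) = 123.8279 m/s


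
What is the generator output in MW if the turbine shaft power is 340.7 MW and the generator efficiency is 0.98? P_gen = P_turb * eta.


P_gen = 340.7 * 0.98 = 333.8860 MW


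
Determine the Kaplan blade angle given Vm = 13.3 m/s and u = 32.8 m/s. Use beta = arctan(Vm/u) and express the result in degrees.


beta = arctan(13.3 / 32.8) = 22.0720 degrees


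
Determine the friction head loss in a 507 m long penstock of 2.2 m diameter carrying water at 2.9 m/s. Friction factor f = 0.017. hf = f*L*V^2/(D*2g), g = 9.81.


hf = 0.017 * 507 * 2.9^2 / (2.2 * 2 * 9.81) = 1.6793 m


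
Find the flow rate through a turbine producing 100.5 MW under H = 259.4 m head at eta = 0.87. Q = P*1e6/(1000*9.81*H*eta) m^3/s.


Q = 100.5 * 1e6 / (1000 * 9.81 * 259.4 * 0.87) = 45.3950 m^3/s


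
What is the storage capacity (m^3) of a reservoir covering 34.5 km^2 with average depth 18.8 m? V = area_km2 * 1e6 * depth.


V = 34.5 * 1e6 * 18.8 = 6.4860e+08 m^3


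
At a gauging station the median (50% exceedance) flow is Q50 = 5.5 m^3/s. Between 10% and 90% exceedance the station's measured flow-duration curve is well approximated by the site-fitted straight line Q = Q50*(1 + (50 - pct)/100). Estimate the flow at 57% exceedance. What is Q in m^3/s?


Q = 5.5 * (1 + (50 - 57)/100) = 5.1150 m^3/s


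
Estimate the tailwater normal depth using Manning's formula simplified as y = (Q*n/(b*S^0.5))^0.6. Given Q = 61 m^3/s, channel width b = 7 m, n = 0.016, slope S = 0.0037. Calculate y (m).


y = (61 * 0.016 / (7 * 0.0037^0.5))^0.6 = 1.6449 m


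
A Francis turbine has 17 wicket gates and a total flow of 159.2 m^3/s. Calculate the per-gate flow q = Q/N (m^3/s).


q = 159.2 / 17 = 9.3647 m^3/s


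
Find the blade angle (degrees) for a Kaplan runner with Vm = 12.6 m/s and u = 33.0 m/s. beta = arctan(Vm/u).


beta = arctan(12.6 / 33.0) = 20.8978 degrees


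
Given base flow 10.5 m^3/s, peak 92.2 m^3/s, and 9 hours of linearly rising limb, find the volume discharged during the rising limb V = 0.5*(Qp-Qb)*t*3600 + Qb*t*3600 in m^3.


V = 0.5*(92.2 - 10.5)*9*3600 + 10.5*9*3600 = 1.6637e+06 m^3


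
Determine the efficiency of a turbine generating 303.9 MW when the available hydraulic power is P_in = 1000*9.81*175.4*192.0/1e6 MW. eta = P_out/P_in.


P_in = 1000 * 9.81 * 175.4 * 192.0 / 1e6 = 330.3694 MW
eta = 303.9 / 330.3694 = 0.9199


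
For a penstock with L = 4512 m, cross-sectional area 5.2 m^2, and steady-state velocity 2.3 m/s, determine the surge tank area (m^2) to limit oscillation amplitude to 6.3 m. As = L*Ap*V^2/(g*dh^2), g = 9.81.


As = 4512 * 5.2 * 2.3^2 / (9.81 * 6.3^2) = 318.7704 m^2


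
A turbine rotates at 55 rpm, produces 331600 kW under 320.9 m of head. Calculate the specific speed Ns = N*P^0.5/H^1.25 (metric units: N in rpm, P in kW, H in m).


Ns = 55 * 331600^0.5 / 320.9^1.25 = 23.3189


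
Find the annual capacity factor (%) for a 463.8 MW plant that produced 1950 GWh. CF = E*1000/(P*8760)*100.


CF = 1950 * 1000 / (463.8 * 8760) * 100 = 47.9954 %


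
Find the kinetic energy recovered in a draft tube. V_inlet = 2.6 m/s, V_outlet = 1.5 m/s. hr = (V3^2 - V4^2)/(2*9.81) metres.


hr = (2.6^2 - 1.5^2) / (2*9.81) = 0.2299 m


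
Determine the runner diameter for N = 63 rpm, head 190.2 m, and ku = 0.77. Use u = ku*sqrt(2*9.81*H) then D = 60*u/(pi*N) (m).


u = 0.77 * sqrt(2*9.81*190.2) = 47.0376 m/s
D = 60 * 47.0376 / (pi * 63) = 14.2596 m


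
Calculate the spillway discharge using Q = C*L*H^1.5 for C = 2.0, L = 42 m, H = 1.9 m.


Q = 2.0 * 42 * 1.9^1.5 = 219.9934 m^3/s


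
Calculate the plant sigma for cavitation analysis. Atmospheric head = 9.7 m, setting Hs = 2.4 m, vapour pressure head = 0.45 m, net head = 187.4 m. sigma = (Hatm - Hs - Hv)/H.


sigma = (9.7 - 2.4 - 0.45) / 187.4 = 0.0366


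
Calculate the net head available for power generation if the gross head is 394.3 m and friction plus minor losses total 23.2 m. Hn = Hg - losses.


Hn = 394.3 - 23.2 = 371.1000 m


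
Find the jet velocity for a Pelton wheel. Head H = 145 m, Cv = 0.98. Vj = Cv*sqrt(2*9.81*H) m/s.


Vj = 0.98 * sqrt(2*9.81*145) = 52.2709 m/s


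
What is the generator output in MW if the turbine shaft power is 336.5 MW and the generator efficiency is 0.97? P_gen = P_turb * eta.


P_gen = 336.5 * 0.97 = 326.4050 MW


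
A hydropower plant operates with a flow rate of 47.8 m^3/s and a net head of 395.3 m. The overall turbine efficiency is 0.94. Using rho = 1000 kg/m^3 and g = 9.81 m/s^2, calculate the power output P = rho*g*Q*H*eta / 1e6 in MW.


P = 1000 * 9.81 * 47.8 * 395.3 * 0.94 / 1e6 = 174.2415 MW


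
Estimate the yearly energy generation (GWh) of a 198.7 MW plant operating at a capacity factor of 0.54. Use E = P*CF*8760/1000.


E = 198.7 * 0.54 * 8760 / 1000 = 939.9305 GWh


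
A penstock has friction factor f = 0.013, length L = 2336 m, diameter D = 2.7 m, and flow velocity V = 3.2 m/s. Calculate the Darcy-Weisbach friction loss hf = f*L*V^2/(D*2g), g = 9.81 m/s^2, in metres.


hf = 0.013 * 2336 * 3.2^2 / (2.7 * 2 * 9.81) = 5.8702 m


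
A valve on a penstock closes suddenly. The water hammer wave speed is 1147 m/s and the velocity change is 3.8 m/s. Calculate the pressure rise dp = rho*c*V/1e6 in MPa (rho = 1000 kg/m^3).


dp = 1000 * 1147 * 3.8 / 1e6 = 4.3586 MPa


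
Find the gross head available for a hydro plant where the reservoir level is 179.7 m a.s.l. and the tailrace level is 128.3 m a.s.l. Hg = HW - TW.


Hg = 179.7 - 128.3 = 51.4000 m


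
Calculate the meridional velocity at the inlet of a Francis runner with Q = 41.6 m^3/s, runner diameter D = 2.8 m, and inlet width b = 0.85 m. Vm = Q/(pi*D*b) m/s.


Vm = 41.6 / (pi * 2.8 * 0.85) = 5.5637 m/s


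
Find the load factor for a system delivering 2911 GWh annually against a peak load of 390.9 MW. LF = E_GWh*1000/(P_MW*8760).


LF = 2911 * 1000 / (390.9 * 8760) = 0.8501


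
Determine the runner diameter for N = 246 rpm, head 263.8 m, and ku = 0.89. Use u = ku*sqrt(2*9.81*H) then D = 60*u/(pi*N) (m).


u = 0.89 * sqrt(2*9.81*263.8) = 64.0290 m/s
D = 60 * 64.0290 / (pi * 246) = 4.9710 m


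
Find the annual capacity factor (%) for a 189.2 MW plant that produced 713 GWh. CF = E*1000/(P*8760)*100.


CF = 713 * 1000 / (189.2 * 8760) * 100 = 43.0194 %


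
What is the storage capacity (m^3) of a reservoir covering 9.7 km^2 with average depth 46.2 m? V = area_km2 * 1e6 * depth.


V = 9.7 * 1e6 * 46.2 = 4.4814e+08 m^3


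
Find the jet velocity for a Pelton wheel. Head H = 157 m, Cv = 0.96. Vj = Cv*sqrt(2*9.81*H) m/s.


Vj = 0.96 * sqrt(2*9.81*157) = 53.2808 m/s


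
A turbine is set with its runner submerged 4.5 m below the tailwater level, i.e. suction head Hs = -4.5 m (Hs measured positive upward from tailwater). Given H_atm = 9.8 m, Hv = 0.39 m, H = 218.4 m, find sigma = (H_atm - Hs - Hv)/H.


sigma = (9.8 - (-4.5) - 0.39) / 218.4 = 0.0637


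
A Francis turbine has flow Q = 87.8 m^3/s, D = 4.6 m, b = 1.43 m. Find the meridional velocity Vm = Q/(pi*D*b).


Vm = 87.8 / (pi * 4.6 * 1.43) = 4.2486 m/s


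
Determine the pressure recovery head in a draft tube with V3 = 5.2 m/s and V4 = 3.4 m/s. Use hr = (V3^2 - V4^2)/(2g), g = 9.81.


hr = (5.2^2 - 3.4^2) / (2*9.81) = 0.7890 m


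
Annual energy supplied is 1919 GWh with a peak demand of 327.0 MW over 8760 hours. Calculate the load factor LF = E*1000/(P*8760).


LF = 1919 * 1000 / (327.0 * 8760) = 0.6699


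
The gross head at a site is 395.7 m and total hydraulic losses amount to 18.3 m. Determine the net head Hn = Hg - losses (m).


Hn = 395.7 - 18.3 = 377.4000 m


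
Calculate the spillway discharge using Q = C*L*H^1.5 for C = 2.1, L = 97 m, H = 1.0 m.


Q = 2.1 * 97 * 1.0^1.5 = 203.7000 m^3/s


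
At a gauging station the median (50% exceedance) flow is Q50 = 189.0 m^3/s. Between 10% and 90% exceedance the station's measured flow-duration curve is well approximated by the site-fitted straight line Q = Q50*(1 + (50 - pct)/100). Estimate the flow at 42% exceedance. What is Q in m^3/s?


Q = 189.0 * (1 + (50 - 42)/100) = 204.1200 m^3/s


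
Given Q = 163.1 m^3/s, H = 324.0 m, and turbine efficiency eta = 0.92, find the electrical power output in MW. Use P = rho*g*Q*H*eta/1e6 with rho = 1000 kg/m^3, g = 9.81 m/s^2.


P = 1000 * 9.81 * 163.1 * 324.0 * 0.92 / 1e6 = 476.9313 MW


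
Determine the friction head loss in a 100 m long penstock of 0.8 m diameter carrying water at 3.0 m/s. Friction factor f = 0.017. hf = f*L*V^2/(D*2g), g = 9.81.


hf = 0.017 * 100 * 3.0^2 / (0.8 * 2 * 9.81) = 0.9748 m


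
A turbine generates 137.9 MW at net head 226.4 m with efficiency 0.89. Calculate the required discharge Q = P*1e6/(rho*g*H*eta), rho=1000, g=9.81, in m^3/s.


Q = 137.9 * 1e6 / (1000 * 9.81 * 226.4 * 0.89) = 69.7636 m^3/s


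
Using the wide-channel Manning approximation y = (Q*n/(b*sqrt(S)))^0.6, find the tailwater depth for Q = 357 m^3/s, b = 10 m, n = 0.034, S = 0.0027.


y = (357 * 0.034 / (10 * 0.0027^0.5))^0.6 = 6.6234 m


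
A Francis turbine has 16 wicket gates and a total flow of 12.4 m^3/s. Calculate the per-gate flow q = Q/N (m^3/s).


q = 12.4 / 16 = 0.7750 m^3/s


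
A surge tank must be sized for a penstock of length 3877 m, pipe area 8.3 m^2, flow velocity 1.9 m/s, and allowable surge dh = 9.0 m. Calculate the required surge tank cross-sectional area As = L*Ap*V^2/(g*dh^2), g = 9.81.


As = 3877 * 8.3 * 1.9^2 / (9.81 * 9.0^2) = 146.1932 m^2


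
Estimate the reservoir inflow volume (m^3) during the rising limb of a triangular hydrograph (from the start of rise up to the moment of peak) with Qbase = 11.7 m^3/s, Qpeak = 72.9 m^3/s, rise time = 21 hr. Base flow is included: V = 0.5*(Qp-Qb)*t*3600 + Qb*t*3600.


V = 0.5*(72.9 - 11.7)*21*3600 + 11.7*21*3600 = 3.1979e+06 m^3


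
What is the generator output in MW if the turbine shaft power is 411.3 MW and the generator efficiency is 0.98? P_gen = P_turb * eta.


P_gen = 411.3 * 0.98 = 403.0740 MW


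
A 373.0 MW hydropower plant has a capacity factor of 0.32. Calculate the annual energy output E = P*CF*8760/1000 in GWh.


E = 373.0 * 0.32 * 8760 / 1000 = 1045.5936 GWh


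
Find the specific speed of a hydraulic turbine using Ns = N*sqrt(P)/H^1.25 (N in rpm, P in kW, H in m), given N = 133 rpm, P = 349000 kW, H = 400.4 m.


Ns = 133 * 349000^0.5 / 400.4^1.25 = 43.8679


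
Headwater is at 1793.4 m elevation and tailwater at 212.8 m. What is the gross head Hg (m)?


Hg = 1793.4 - 212.8 = 1580.6000 m


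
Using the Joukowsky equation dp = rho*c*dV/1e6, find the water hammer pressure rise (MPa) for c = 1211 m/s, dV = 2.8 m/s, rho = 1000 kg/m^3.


dp = 1000 * 1211 * 2.8 / 1e6 = 3.3908 MPa


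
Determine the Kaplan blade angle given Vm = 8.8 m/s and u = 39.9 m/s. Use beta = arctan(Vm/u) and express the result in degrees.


beta = arctan(8.8 / 39.9) = 12.4375 degrees


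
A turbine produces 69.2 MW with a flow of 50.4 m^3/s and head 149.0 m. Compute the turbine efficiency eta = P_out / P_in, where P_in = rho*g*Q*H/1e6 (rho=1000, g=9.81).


P_in = 1000 * 9.81 * 50.4 * 149.0 / 1e6 = 73.6692 MW
eta = 69.2 / 73.6692 = 0.9393


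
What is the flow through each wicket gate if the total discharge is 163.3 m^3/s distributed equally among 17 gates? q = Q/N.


q = 163.3 / 17 = 9.6059 m^3/s


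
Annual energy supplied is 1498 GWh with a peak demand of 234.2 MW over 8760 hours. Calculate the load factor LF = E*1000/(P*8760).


LF = 1498 * 1000 / (234.2 * 8760) = 0.7302


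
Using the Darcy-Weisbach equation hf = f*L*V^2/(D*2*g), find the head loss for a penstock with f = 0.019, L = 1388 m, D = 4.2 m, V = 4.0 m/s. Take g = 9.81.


hf = 0.019 * 1388 * 4.0^2 / (4.2 * 2 * 9.81) = 5.1205 m


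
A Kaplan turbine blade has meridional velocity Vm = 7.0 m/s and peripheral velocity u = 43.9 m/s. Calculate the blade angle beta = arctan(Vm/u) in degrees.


beta = arctan(7.0 / 43.9) = 9.0597 degrees


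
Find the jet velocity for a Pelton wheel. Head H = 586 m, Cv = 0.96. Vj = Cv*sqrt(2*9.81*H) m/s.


Vj = 0.96 * sqrt(2*9.81*586) = 102.9365 m/s


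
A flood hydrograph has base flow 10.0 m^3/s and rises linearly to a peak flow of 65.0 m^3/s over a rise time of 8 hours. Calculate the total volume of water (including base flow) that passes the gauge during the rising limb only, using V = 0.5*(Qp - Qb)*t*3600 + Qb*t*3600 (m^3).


V = 0.5*(65.0 - 10.0)*8*3600 + 10.0*8*3600 = 1.0800e+06 m^3


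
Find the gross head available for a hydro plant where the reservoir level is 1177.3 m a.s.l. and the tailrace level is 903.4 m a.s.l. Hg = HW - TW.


Hg = 1177.3 - 903.4 = 273.9000 m


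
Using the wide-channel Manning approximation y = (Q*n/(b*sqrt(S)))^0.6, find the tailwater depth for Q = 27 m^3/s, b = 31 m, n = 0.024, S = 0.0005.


y = (27 * 0.024 / (31 * 0.0005^0.5))^0.6 = 0.9604 m


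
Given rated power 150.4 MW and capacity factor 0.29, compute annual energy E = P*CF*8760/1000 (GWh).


E = 150.4 * 0.29 * 8760 / 1000 = 382.0762 GWh


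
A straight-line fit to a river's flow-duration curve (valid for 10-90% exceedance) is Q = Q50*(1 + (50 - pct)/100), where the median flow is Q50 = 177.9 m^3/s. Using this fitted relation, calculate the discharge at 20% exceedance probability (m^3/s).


Q = 177.9 * (1 + (50 - 20)/100) = 231.2700 m^3/s


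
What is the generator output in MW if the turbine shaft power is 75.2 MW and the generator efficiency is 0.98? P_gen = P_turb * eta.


P_gen = 75.2 * 0.98 = 73.6960 MW


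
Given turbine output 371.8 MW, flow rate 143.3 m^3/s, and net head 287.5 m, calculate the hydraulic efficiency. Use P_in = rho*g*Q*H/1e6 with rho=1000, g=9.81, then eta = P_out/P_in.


P_in = 1000 * 9.81 * 143.3 * 287.5 / 1e6 = 404.1597 MW
eta = 371.8 / 404.1597 = 0.9199


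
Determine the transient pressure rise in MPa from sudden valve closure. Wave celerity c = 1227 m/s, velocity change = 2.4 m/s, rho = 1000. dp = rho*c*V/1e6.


dp = 1000 * 1227 * 2.4 / 1e6 = 2.9448 MPa


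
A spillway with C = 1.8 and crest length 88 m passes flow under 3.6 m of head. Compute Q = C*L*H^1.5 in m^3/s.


Q = 1.8 * 88 * 3.6^1.5 = 1081.9543 m^3/s


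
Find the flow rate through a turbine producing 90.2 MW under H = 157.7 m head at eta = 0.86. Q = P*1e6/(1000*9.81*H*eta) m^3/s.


Q = 90.2 * 1e6 / (1000 * 9.81 * 157.7 * 0.86) = 67.7965 m^3/s


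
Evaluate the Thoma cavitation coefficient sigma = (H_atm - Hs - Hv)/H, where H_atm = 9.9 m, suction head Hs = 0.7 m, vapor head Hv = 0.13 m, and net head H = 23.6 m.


sigma = (9.9 - 0.7 - 0.13) / 23.6 = 0.3843


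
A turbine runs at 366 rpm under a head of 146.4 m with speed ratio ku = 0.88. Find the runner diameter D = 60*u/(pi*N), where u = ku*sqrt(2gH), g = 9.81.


u = 0.88 * sqrt(2*9.81*146.4) = 47.1631 m/s
D = 60 * 47.1631 / (pi * 366) = 2.4611 m


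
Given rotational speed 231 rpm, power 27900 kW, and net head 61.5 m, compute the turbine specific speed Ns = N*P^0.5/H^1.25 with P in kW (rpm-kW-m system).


Ns = 231 * 27900^0.5 / 61.5^1.25 = 224.0372


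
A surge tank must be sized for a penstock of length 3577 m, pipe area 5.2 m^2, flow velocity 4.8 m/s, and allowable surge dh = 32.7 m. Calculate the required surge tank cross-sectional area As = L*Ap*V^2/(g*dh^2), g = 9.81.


As = 3577 * 5.2 * 4.8^2 / (9.81 * 32.7^2) = 40.8545 m^2


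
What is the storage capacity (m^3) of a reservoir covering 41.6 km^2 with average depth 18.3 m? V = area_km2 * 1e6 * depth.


V = 41.6 * 1e6 * 18.3 = 7.6128e+08 m^3


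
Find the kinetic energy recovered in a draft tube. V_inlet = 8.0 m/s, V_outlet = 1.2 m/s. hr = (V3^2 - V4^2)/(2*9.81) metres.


hr = (8.0^2 - 1.2^2) / (2*9.81) = 3.1886 m


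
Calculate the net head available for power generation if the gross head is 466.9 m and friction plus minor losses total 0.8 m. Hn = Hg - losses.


Hn = 466.9 - 0.8 = 466.1000 m


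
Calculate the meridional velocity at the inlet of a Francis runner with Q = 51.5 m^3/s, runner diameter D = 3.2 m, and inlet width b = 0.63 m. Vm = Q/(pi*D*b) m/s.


Vm = 51.5 / (pi * 3.2 * 0.63) = 8.1314 m/s


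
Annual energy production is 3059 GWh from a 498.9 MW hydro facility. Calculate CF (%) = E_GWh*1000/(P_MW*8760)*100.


CF = 3059 * 1000 / (498.9 * 8760) * 100 = 69.9942 %


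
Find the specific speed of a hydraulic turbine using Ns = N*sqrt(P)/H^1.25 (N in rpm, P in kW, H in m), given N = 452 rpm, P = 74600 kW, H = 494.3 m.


Ns = 452 * 74600^0.5 / 494.3^1.25 = 52.9687


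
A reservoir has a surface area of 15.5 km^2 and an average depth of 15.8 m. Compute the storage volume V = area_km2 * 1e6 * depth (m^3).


V = 15.5 * 1e6 * 15.8 = 2.4490e+08 m^3


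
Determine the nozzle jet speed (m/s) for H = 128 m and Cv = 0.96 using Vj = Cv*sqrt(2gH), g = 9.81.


Vj = 0.96 * sqrt(2*9.81*128) = 48.1089 m/s


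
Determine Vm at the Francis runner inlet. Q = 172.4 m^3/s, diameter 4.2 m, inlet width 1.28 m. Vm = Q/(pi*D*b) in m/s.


Vm = 172.4 / (pi * 4.2 * 1.28) = 10.2077 m/s


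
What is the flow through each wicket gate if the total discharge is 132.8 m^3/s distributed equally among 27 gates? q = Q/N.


q = 132.8 / 27 = 4.9185 m^3/s


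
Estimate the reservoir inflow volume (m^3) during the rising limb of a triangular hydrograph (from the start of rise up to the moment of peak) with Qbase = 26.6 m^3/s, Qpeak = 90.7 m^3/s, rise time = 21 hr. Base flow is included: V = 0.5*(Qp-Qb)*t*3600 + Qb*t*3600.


V = 0.5*(90.7 - 26.6)*21*3600 + 26.6*21*3600 = 4.4339e+06 m^3


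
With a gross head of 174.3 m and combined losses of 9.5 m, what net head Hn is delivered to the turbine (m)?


Hn = 174.3 - 9.5 = 164.8000 m


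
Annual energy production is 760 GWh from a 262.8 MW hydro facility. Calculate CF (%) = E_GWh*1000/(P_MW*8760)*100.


CF = 760 * 1000 / (262.8 * 8760) * 100 = 33.0129 %


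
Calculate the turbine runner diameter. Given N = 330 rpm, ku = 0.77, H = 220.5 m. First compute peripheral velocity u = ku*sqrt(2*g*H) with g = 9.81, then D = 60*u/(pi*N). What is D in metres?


u = 0.77 * sqrt(2*9.81*220.5) = 50.6459 m/s
D = 60 * 50.6459 / (pi * 330) = 2.9311 m


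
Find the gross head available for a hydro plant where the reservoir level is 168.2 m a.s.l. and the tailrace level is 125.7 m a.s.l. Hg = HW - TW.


Hg = 168.2 - 125.7 = 42.5000 m


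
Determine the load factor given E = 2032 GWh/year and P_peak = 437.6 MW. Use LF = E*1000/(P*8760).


LF = 2032 * 1000 / (437.6 * 8760) = 0.5301


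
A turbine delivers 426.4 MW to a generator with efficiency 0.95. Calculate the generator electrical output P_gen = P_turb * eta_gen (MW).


P_gen = 426.4 * 0.95 = 405.0800 MW


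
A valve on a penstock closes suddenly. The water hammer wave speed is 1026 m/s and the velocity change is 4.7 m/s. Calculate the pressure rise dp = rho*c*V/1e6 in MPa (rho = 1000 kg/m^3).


dp = 1000 * 1026 * 4.7 / 1e6 = 4.8222 MPa


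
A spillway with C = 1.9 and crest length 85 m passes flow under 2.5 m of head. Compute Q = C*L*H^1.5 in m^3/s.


Q = 1.9 * 85 * 2.5^1.5 = 638.3848 m^3/s


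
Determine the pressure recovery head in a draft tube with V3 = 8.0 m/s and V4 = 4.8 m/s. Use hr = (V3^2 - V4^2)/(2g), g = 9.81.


hr = (8.0^2 - 4.8^2) / (2*9.81) = 2.0877 m


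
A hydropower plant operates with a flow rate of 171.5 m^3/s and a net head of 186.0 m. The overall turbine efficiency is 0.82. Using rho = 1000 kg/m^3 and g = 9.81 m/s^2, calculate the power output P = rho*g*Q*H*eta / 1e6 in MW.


P = 1000 * 9.81 * 171.5 * 186.0 * 0.82 / 1e6 = 256.6019 MW


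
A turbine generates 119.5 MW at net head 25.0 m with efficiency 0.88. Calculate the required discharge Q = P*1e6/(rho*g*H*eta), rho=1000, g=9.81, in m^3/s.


Q = 119.5 * 1e6 / (1000 * 9.81 * 25.0 * 0.88) = 553.7022 m^3/s


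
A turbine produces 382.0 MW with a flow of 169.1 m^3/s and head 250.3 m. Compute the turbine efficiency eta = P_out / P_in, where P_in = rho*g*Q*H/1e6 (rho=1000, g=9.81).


P_in = 1000 * 9.81 * 169.1 * 250.3 / 1e6 = 415.2154 MW
eta = 382.0 / 415.2154 = 0.9200


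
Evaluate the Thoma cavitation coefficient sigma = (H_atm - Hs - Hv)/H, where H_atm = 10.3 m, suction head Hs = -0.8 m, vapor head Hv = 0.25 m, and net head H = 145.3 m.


sigma = (10.3 - (-0.8) - 0.25) / 145.3 = 0.0747


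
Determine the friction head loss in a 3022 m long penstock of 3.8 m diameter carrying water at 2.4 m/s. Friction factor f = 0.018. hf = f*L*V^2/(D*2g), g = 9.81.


hf = 0.018 * 3022 * 2.4^2 / (3.8 * 2 * 9.81) = 4.2025 m


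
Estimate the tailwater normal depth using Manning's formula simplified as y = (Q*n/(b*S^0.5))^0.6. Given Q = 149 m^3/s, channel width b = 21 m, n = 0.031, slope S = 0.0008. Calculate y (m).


y = (149 * 0.031 / (21 * 0.0008^0.5))^0.6 = 3.4235 m


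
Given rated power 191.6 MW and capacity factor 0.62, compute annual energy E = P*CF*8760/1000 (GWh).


E = 191.6 * 0.62 * 8760 / 1000 = 1040.6179 GWh


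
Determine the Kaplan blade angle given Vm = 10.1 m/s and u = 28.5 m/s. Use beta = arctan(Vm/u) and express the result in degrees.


beta = arctan(10.1 / 28.5) = 19.5136 degrees


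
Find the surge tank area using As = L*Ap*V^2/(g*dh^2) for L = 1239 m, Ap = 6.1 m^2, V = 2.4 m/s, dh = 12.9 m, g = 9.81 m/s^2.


As = 1239 * 6.1 * 2.4^2 / (9.81 * 12.9^2) = 26.6671 m^2


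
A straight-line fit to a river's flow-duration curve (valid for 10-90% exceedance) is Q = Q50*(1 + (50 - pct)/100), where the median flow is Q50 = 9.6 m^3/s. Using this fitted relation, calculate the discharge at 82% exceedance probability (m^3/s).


Q = 9.6 * (1 + (50 - 82)/100) = 6.5280 m^3/s


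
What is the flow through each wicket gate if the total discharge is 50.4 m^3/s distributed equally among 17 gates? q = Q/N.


q = 50.4 / 17 = 2.9647 m^3/s


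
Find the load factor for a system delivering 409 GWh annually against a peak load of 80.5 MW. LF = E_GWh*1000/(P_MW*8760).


LF = 409 * 1000 / (80.5 * 8760) = 0.5800


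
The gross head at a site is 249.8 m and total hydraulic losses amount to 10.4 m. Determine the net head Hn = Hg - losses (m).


Hn = 249.8 - 10.4 = 239.4000 m


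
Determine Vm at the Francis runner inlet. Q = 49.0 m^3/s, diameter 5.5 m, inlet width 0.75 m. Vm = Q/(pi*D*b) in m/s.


Vm = 49.0 / (pi * 5.5 * 0.75) = 3.7811 m/s


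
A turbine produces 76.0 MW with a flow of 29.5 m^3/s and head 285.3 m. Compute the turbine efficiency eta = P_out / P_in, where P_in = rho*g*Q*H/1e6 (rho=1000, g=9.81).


P_in = 1000 * 9.81 * 29.5 * 285.3 / 1e6 = 82.5644 MW
eta = 76.0 / 82.5644 = 0.9205


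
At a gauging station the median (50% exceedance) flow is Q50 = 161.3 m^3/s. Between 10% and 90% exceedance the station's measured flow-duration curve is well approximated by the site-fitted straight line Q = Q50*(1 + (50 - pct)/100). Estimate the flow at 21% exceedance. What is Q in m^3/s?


Q = 161.3 * (1 + (50 - 21)/100) = 208.0770 m^3/s


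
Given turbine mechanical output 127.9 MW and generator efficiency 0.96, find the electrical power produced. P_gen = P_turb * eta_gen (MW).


P_gen = 127.9 * 0.96 = 122.7840 MW


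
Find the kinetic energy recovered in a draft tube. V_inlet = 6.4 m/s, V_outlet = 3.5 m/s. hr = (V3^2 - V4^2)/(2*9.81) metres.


hr = (6.4^2 - 3.5^2) / (2*9.81) = 1.4633 m


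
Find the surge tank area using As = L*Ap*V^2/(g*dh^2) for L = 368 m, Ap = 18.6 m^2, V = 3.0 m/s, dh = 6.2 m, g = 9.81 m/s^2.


As = 368 * 18.6 * 3.0^2 / (9.81 * 6.2^2) = 163.3619 m^2


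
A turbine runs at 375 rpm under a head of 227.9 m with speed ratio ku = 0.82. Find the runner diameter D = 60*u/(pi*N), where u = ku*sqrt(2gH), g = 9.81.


u = 0.82 * sqrt(2*9.81*227.9) = 54.8322 m/s
D = 60 * 54.8322 / (pi * 375) = 2.7926 m


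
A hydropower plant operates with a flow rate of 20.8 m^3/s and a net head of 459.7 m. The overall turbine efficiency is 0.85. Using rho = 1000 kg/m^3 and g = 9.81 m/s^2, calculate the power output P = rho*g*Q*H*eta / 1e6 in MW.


P = 1000 * 9.81 * 20.8 * 459.7 * 0.85 / 1e6 = 79.7307 MW


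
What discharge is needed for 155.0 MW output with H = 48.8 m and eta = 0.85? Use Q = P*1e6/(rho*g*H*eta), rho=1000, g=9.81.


Q = 155.0 * 1e6 / (1000 * 9.81 * 48.8 * 0.85) = 380.9114 m^3/s


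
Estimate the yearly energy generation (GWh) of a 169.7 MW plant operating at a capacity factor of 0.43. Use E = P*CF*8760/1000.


E = 169.7 * 0.43 * 8760 / 1000 = 639.2260 GWh


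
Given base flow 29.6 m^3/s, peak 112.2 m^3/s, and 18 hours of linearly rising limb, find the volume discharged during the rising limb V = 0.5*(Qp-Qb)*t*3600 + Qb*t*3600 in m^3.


V = 0.5*(112.2 - 29.6)*18*3600 + 29.6*18*3600 = 4.5943e+06 m^3


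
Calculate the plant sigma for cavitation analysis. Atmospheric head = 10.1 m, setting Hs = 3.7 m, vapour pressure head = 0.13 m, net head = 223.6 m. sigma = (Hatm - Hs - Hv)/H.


sigma = (10.1 - 3.7 - 0.13) / 223.6 = 0.0280


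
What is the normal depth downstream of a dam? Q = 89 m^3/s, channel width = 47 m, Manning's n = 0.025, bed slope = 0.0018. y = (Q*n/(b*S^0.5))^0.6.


y = (89 * 0.025 / (47 * 0.0018^0.5))^0.6 = 1.0680 m


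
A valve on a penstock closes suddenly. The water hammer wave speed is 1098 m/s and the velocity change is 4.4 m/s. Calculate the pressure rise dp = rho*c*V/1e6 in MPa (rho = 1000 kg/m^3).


dp = 1000 * 1098 * 4.4 / 1e6 = 4.8312 MPa


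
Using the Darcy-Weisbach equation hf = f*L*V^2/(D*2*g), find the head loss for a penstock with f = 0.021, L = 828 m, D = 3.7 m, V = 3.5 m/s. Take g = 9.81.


hf = 0.021 * 828 * 3.5^2 / (3.7 * 2 * 9.81) = 2.9342 m


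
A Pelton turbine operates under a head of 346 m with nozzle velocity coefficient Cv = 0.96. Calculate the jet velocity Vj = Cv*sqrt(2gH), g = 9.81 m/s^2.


Vj = 0.96 * sqrt(2*9.81*346) = 79.0968 m/s


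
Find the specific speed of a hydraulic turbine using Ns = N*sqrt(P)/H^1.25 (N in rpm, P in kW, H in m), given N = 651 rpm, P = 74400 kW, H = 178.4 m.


Ns = 651 * 74400^0.5 / 178.4^1.25 = 272.3478


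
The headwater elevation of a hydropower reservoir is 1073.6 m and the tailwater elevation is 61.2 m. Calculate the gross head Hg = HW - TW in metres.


Hg = 1073.6 - 61.2 = 1012.4000 m


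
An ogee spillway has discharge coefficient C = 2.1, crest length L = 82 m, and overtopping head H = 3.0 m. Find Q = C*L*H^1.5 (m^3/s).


Q = 2.1 * 82 * 3.0^1.5 = 894.7774 m^3/s


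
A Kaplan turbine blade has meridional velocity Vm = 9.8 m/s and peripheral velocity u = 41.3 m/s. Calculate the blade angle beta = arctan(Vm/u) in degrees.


beta = arctan(9.8 / 41.3) = 13.3487 degrees


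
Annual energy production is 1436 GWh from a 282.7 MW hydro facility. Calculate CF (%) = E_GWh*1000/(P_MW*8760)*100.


CF = 1436 * 1000 / (282.7 * 8760) * 100 = 57.9862 %


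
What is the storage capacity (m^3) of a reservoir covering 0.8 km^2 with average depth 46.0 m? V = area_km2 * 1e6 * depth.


V = 0.8 * 1e6 * 46.0 = 3.6800e+07 m^3


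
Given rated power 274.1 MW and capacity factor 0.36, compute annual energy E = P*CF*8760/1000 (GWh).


E = 274.1 * 0.36 * 8760 / 1000 = 864.4018 GWh


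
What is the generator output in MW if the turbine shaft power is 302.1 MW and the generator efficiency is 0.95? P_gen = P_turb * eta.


P_gen = 302.1 * 0.95 = 286.9950 MW


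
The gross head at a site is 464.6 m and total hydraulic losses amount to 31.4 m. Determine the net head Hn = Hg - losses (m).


Hn = 464.6 - 31.4 = 433.2000 m


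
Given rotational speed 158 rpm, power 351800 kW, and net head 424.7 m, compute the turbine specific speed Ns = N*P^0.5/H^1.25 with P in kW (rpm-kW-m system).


Ns = 158 * 351800^0.5 / 424.7^1.25 = 48.6074


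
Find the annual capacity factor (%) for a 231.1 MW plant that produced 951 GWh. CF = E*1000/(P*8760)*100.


CF = 951 * 1000 / (231.1 * 8760) * 100 = 46.9760 %


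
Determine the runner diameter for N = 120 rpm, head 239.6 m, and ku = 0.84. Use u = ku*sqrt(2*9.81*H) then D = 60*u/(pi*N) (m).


u = 0.84 * sqrt(2*9.81*239.6) = 57.5933 m/s
D = 60 * 57.5933 / (pi * 120) = 9.1663 m


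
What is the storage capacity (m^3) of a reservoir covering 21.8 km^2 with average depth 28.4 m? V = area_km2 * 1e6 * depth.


V = 21.8 * 1e6 * 28.4 = 6.1912e+08 m^3


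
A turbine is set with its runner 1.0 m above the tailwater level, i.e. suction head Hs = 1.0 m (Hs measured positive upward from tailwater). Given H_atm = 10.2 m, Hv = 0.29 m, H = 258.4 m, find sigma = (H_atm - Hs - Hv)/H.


sigma = (10.2 - 1.0 - 0.29) / 258.4 = 0.0345


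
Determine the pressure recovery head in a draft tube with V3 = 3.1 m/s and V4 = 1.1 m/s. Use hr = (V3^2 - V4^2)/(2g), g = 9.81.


hr = (3.1^2 - 1.1^2) / (2*9.81) = 0.4281 m


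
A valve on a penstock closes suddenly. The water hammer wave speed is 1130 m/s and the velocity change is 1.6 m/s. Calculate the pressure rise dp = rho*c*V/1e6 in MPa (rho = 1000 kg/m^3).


dp = 1000 * 1130 * 1.6 / 1e6 = 1.8080 MPa


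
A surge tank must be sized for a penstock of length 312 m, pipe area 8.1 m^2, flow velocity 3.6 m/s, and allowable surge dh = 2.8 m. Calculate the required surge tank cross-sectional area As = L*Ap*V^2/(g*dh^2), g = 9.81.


As = 312 * 8.1 * 3.6^2 / (9.81 * 2.8^2) = 425.8528 m^2


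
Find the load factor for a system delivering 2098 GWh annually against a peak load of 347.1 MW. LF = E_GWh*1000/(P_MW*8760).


LF = 2098 * 1000 / (347.1 * 8760) = 0.6900


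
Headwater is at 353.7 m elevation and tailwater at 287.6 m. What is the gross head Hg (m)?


Hg = 353.7 - 287.6 = 66.1000 m


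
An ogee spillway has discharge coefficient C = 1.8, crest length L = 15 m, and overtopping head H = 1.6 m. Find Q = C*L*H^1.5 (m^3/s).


Q = 1.8 * 15 * 1.6^1.5 = 54.6442 m^3/s


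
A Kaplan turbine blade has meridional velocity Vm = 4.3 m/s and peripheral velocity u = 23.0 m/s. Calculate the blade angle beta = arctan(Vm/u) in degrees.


beta = arctan(4.3 / 23.0) = 10.5896 degrees


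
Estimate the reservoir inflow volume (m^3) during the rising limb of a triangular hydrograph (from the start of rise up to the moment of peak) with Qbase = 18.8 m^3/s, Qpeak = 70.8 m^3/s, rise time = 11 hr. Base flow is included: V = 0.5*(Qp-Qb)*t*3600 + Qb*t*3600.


V = 0.5*(70.8 - 18.8)*11*3600 + 18.8*11*3600 = 1.7741e+06 m^3


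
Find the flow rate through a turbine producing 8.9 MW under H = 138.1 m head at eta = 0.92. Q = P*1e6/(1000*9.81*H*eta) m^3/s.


Q = 8.9 * 1e6 / (1000 * 9.81 * 138.1 * 0.92) = 7.1407 m^3/s


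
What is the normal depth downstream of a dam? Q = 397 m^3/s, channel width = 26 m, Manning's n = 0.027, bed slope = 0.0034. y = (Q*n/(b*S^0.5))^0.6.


y = (397 * 0.027 / (26 * 0.0034^0.5))^0.6 = 3.2334 m


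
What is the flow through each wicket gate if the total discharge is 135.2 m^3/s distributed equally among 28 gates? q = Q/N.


q = 135.2 / 28 = 4.8286 m^3/s


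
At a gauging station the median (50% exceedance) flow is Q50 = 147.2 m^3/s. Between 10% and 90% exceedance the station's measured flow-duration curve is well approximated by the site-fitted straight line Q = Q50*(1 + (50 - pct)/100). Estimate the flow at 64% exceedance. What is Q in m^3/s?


Q = 147.2 * (1 + (50 - 64)/100) = 126.5920 m^3/s


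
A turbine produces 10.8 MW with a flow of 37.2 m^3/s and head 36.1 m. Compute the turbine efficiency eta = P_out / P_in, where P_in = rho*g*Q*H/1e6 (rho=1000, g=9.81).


P_in = 1000 * 9.81 * 37.2 * 36.1 / 1e6 = 13.1740 MW
eta = 10.8 / 13.1740 = 0.8198


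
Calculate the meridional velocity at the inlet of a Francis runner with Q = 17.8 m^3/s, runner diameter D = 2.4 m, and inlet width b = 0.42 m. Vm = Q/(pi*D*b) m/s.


Vm = 17.8 / (pi * 2.4 * 0.42) = 5.6209 m/s


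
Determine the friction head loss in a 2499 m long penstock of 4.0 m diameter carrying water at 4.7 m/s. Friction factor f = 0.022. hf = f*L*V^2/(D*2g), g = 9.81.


hf = 0.022 * 2499 * 4.7^2 / (4.0 * 2 * 9.81) = 15.4748 m


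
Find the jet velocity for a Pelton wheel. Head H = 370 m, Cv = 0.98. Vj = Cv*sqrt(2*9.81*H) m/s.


Vj = 0.98 * sqrt(2*9.81*370) = 83.4981 m/s


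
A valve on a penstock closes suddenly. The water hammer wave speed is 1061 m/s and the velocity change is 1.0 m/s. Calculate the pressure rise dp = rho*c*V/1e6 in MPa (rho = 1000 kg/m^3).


dp = 1000 * 1061 * 1.0 / 1e6 = 1.0610 MPa


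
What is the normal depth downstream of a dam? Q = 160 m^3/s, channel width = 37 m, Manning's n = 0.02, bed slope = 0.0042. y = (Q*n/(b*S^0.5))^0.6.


y = (160 * 0.02 / (37 * 0.0042^0.5))^0.6 = 1.1890 m


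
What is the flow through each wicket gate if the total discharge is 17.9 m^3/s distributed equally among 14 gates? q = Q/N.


q = 17.9 / 14 = 1.2786 m^3/s


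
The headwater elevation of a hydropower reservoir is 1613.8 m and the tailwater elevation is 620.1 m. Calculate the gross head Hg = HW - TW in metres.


Hg = 1613.8 - 620.1 = 993.7000 m


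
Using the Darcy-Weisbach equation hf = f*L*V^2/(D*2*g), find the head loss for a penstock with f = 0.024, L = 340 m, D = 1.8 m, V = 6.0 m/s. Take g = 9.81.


hf = 0.024 * 340 * 6.0^2 / (1.8 * 2 * 9.81) = 8.3180 m


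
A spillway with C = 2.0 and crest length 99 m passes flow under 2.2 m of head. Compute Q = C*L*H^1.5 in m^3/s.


Q = 2.0 * 99 * 2.2^1.5 = 646.0992 m^3/s


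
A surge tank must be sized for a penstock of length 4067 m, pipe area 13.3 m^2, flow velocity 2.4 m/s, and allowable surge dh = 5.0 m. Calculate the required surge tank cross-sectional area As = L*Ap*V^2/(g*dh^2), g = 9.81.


As = 4067 * 13.3 * 2.4^2 / (9.81 * 5.0^2) = 1270.3965 m^2


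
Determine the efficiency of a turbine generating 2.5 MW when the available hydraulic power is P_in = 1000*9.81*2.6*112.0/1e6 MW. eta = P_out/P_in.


P_in = 1000 * 9.81 * 2.6 * 112.0 / 1e6 = 2.8567 MW
eta = 2.5 / 2.8567 = 0.8751


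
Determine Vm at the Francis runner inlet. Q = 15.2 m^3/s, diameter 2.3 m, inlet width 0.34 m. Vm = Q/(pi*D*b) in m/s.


Vm = 15.2 / (pi * 2.3 * 0.34) = 6.1871 m/s


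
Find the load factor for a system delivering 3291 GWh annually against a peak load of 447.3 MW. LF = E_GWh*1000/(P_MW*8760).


LF = 3291 * 1000 / (447.3 * 8760) = 0.8399


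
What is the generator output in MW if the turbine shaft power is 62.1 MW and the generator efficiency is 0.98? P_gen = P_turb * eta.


P_gen = 62.1 * 0.98 = 60.8580 MW


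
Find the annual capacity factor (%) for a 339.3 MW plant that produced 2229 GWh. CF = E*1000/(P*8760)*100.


CF = 2229 * 1000 / (339.3 * 8760) * 100 = 74.9932 %


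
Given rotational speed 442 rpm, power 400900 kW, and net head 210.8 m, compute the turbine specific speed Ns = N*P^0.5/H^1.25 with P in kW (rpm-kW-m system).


Ns = 442 * 400900^0.5 / 210.8^1.25 = 348.4192


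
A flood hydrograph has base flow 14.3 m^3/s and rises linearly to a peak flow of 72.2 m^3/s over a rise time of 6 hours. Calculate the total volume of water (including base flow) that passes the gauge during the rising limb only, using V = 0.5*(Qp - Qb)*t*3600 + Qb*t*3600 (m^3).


V = 0.5*(72.2 - 14.3)*6*3600 + 14.3*6*3600 = 934200.0000 m^3


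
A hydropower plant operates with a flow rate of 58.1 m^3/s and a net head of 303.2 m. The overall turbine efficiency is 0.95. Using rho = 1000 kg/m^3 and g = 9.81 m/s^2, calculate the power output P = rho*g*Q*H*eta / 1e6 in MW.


P = 1000 * 9.81 * 58.1 * 303.2 * 0.95 / 1e6 = 164.1716 MW


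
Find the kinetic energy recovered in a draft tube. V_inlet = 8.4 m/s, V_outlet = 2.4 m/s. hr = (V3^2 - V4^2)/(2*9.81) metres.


hr = (8.4^2 - 2.4^2) / (2*9.81) = 3.3028 m


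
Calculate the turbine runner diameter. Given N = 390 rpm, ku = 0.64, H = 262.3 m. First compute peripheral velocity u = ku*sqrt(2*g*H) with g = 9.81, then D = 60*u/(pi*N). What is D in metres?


u = 0.64 * sqrt(2*9.81*262.3) = 45.9123 m/s
D = 60 * 45.9123 / (pi * 390) = 2.2484 m


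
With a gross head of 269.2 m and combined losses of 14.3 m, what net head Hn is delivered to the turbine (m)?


Hn = 269.2 - 14.3 = 254.9000 m


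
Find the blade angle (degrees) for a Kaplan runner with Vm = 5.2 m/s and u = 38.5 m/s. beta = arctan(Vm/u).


beta = arctan(5.2 / 38.5) = 7.6921 degrees


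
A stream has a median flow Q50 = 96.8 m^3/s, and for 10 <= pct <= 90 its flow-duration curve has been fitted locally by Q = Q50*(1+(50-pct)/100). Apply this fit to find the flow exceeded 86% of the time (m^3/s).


Q = 96.8 * (1 + (50 - 86)/100) = 61.9520 m^3/s


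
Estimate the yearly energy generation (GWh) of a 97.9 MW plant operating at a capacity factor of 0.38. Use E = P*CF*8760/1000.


E = 97.9 * 0.38 * 8760 / 1000 = 325.8895 GWh


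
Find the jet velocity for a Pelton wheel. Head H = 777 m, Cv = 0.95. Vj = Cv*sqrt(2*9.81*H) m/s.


Vj = 0.95 * sqrt(2*9.81*777) = 117.2961 m/s


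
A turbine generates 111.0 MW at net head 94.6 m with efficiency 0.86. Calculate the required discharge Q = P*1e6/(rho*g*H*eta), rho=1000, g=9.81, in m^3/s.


Q = 111.0 * 1e6 / (1000 * 9.81 * 94.6 * 0.86) = 139.0799 m^3/s


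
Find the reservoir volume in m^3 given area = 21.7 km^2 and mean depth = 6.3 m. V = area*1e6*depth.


V = 21.7 * 1e6 * 6.3 = 1.3671e+08 m^3


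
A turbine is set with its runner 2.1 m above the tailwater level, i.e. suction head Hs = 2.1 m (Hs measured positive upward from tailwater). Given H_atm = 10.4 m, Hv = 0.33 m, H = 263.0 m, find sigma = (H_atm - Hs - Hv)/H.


sigma = (10.4 - 2.1 - 0.33) / 263.0 = 0.0303
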